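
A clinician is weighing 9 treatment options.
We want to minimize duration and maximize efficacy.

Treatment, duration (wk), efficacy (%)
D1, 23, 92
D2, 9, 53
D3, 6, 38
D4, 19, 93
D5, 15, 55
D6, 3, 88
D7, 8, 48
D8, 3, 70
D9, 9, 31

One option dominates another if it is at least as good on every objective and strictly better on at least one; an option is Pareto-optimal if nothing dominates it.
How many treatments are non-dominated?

D1: dominated by D4 (duration 19≤23, efficacy 93≥92).
D2: dominated by D6 (duration 3≤9, efficacy 88≥53).
D3: dominated by D6 (duration 3≤6, efficacy 88≥38).
D4: not dominated (best efficacy).
D5: dominated by D6 (duration 3≤15, efficacy 88≥55).
D6: not dominated.
D7: dominated by D6 (duration 3≤8, efficacy 88≥48).
D8: dominated by D6 (duration 3≤3, efficacy 88≥70).
D9: dominated by D2 (duration 9≤9, efficacy 53≥31).
Pareto-optimal: D4, D6 → 2.

2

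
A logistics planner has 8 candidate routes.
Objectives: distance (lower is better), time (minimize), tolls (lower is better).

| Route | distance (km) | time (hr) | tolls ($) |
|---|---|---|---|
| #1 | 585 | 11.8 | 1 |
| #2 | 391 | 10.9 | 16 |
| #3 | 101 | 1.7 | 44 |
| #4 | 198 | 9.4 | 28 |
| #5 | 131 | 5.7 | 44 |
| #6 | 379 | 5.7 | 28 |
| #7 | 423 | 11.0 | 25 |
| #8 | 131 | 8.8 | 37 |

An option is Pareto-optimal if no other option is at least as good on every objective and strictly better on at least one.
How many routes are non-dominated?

#1: not dominated (best tolls).
#2: not dominated.
#3: not dominated (best distance).
#4: not dominated.
#5: dominated by #3 (distance 101≤131, time 1.7≤5.7, tolls 44≤44).
#6: not dominated.
#7: dominated by #2 (distance 391≤423, time 10.9≤11.0, tolls 16≤25).
#8: not dominated.
Pareto-optimal: #1, #2, #3, #4, #6, #8 → 6.

6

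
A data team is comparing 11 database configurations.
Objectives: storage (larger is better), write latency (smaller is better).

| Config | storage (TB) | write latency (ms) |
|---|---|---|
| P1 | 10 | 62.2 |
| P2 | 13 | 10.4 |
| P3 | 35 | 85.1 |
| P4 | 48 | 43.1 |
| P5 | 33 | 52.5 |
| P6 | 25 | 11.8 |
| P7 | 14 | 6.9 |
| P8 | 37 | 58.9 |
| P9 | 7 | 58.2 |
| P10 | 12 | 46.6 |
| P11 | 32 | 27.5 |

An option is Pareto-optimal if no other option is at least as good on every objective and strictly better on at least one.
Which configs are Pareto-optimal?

P4, P6, P7, P11

P1: dominated by P2 (storage 13≥10, write latency 10.4≤62.2).
P2: dominated by P7 (storage 14≥13, write latency 6.9≤10.4).
P3: dominated by P4 (storage 48≥35, write latency 43.1≤85.1).
P4: not dominated (best storage).
P5: dominated by P4 (storage 48≥33, write latency 43.1≤52.5).
P6: not dominated.
P7: not dominated (best write latency).
P8: dominated by P4 (storage 48≥37, write latency 43.1≤58.9).
P9: dominated by P2 (storage 13≥7, write latency 10.4≤58.2).
P10: dominated by P2 (storage 13≥12, write latency 10.4≤46.6).
P11: not dominated.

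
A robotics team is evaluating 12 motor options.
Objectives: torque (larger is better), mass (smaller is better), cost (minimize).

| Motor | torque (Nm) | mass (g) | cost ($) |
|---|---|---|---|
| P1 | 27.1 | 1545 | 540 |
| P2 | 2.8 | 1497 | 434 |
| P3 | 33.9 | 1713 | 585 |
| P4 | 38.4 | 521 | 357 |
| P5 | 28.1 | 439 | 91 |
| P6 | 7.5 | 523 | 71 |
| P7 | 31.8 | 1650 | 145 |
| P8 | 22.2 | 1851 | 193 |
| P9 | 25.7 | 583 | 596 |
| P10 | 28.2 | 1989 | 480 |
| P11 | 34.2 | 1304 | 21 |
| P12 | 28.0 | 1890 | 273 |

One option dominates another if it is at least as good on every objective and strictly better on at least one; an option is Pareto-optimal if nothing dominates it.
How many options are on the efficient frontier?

4

P1: dominated by P4 (torque 38.4≥27.1, mass 521≤1545, cost 357≤540).
P2: dominated by P4 (torque 38.4≥2.8, mass 521≤1497, cost 357≤434).
P3: dominated by P4 (torque 38.4≥33.9, mass 521≤1713, cost 357≤585).
P4: not dominated (best torque).
P5: not dominated (best mass).
P6: not dominated.
P7: dominated by P11 (torque 34.2≥31.8, mass 1304≤1650, cost 21≤145).
P8: dominated by P5 (torque 28.1≥22.2, mass 439≤1851, cost 91≤193).
P9: dominated by P4 (torque 38.4≥25.7, mass 521≤583, cost 357≤596).
P10: dominated by P4 (torque 38.4≥28.2, mass 521≤1989, cost 357≤480).
P11: not dominated (best cost).
P12: dominated by P5 (torque 28.1≥28.0, mass 439≤1890, cost 91≤273).
Pareto-optimal: P4, P5, P6, P11 → 4.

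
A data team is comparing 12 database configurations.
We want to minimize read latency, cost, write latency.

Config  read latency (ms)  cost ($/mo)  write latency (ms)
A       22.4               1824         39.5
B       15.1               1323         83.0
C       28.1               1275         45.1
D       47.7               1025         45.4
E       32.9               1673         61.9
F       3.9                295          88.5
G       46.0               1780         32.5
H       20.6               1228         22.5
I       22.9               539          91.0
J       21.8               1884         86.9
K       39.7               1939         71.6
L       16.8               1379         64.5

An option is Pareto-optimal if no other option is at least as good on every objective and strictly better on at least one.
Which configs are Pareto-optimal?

A: dominated by H (read latency 20.6≤22.4, cost 1228≤1824, write latency 22.5≤39.5).
B: not dominated.
C: dominated by H (read latency 20.6≤28.1, cost 1228≤1275, write latency 22.5≤45.1).
D: not dominated.
E: dominated by C (read latency 28.1≤32.9, cost 1275≤1673, write latency 45.1≤61.9).
F: not dominated (best read latency).
G: dominated by H (read latency 20.6≤46.0, cost 1228≤1780, write latency 22.5≤32.5).
H: not dominated (best write latency).
I: dominated by F (read latency 3.9≤22.9, cost 295≤539, write latency 88.5≤91.0).
J: dominated by B (read latency 15.1≤21.8, cost 1323≤1884, write latency 83.0≤86.9).
K: dominated by A (read latency 22.4≤39.7, cost 1824≤1939, write latency 39.5≤71.6).
L: not dominated.

B, D, F, H, L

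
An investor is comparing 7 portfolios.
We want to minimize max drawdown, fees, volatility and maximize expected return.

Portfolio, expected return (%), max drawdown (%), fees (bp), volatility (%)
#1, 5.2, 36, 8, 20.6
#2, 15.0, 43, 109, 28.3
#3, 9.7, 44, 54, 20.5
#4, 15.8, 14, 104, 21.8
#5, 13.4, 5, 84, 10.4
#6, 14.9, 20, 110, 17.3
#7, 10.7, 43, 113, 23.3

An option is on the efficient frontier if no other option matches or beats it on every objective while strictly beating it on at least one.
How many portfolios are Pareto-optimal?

#1: not dominated (best fees).
#2: dominated by #4 (expected return 15.8≥15.0, max drawdown 14≤43, fees 104≤109, volatility 21.8≤28.3).
#3: not dominated.
#4: not dominated (best expected return).
#5: not dominated (best max drawdown).
#6: not dominated.
#7: dominated by #4 (expected return 15.8≥10.7, max drawdown 14≤43, fees 104≤113, volatility 21.8≤23.3).
Pareto-optimal: #1, #3, #4, #5, #6 → 5.

5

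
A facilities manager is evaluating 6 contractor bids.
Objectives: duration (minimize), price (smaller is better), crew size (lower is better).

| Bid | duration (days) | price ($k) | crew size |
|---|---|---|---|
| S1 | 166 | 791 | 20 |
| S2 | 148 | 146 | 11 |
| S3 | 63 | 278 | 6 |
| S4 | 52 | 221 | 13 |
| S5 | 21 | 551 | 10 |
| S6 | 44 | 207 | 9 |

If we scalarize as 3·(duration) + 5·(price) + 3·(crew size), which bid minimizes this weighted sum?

S6

S1: 3·166 + 5·791 + 3·20 = 4513
S2: 3·148 + 5·146 + 3·11 = 1207
S3: 3·63 + 5·278 + 3·6 = 1597
S4: 3·52 + 5·221 + 3·13 = 1300
S5: 3·21 + 5·551 + 3·10 = 2848
S6: 3·44 + 5·207 + 3·9 = 1194
Lowest: S6 at 1194.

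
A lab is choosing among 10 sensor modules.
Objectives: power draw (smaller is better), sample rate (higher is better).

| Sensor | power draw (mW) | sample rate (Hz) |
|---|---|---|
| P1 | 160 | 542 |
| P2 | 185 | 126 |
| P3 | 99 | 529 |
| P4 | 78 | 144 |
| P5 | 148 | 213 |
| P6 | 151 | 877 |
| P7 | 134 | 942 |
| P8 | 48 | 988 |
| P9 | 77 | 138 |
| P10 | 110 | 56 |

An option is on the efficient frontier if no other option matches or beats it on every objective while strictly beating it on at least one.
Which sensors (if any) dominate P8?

none

P1: worse on power draw (160 vs 48).
P2: worse on power draw (185 vs 48).
P3: worse on power draw (99 vs 48).
P4: worse on power draw (78 vs 48).
P5: worse on power draw (148 vs 48).
P6: worse on power draw (151 vs 48).
P7: worse on power draw (134 vs 48).
P9: worse on power draw (77 vs 48).
P10: worse on power draw (110 vs 48).
No option dominates P8.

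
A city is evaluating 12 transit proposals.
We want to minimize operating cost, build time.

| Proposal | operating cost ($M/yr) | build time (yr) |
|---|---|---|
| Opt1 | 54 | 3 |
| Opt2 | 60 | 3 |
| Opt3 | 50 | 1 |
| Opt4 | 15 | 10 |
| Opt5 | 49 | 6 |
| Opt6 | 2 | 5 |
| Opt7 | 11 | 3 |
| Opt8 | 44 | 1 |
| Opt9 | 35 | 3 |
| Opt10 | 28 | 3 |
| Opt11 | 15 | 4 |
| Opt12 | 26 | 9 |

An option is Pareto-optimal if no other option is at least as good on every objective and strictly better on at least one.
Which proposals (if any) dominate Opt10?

Opt7

Opt7: operating cost 11≤28, build time 3≤3 — dominates Opt10.
Others (Opt1, Opt2, Opt3, Opt4, Opt5, Opt6, Opt8, Opt9, Opt11, Opt12) are each worse than Opt10 on at least one objective.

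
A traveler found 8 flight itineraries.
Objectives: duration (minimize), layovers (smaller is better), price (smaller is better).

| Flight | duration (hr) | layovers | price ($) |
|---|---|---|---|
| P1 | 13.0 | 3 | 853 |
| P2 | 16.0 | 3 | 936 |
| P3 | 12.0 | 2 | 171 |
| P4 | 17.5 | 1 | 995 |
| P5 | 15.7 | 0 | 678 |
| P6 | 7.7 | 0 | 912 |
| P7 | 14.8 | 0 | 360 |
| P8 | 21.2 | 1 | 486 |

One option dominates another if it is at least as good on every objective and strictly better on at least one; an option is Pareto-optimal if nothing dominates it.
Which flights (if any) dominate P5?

P7

P7: duration 14.8≤15.7, layovers 0≤0, price 360≤678 — dominates P5.
Others (P1, P2, P3, P4, P6, P8) are each worse than P5 on at least one objective.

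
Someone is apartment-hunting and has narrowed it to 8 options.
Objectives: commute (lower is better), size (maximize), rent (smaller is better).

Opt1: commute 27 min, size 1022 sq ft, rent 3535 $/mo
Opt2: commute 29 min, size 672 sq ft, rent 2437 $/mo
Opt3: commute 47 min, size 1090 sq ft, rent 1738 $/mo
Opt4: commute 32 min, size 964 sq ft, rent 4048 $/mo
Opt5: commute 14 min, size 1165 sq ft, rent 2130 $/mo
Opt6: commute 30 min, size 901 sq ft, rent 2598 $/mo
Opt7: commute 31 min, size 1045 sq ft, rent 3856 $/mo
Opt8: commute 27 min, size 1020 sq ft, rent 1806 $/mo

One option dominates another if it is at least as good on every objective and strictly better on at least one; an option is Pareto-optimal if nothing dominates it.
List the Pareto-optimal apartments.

Opt1: dominated by Opt5 (commute 14≤27, size 1165≥1022, rent 2130≤3535).
Opt2: dominated by Opt5 (commute 14≤29, size 1165≥672, rent 2130≤2437).
Opt3: not dominated (best rent).
Opt4: dominated by Opt1 (commute 27≤32, size 1022≥964, rent 3535≤4048).
Opt5: not dominated (best commute).
Opt6: dominated by Opt5 (commute 14≤30, size 1165≥901, rent 2130≤2598).
Opt7: dominated by Opt5 (commute 14≤31, size 1165≥1045, rent 2130≤3856).
Opt8: not dominated.

Opt3, Opt5, Opt8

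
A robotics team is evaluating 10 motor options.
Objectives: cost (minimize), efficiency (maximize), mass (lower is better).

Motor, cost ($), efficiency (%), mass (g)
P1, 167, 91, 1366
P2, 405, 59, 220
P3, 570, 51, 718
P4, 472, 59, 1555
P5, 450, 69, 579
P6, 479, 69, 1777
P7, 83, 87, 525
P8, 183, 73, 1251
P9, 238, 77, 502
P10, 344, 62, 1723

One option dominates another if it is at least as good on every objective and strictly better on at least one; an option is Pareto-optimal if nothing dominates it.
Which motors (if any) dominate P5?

P7, P9

P7: cost 83≤450, efficiency 87≥69, mass 525≤579 — dominates P5.
P9: cost 238≤450, efficiency 77≥69, mass 502≤579 — dominates P5.
Others (P1, P2, P3, P4, P6, P8, P10) are each worse than P5 on at least one objective.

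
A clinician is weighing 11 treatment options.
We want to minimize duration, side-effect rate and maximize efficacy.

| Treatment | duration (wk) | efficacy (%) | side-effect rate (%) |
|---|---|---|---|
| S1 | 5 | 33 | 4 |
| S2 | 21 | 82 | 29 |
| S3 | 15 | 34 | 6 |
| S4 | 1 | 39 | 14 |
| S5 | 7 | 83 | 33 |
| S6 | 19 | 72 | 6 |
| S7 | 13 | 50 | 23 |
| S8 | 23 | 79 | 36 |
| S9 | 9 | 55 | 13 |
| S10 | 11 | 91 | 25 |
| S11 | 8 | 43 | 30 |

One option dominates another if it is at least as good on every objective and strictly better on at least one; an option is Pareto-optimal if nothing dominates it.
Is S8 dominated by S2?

S2 vs S8: duration 21≤23, efficacy 82≥79, side-effect rate 29≤36 — S2 is at least as good on every objective with at least one strict improvement.

Yes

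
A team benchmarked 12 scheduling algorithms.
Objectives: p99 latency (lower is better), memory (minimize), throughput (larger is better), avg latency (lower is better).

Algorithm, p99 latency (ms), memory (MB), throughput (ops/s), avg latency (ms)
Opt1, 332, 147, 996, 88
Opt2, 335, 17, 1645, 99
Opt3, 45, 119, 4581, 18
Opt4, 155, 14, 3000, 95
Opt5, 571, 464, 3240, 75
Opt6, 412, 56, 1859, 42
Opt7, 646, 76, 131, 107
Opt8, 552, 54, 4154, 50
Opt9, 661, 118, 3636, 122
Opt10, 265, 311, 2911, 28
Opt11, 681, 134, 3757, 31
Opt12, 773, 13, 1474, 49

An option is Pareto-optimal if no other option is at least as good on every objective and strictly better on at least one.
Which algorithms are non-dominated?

Opt3, Opt4, Opt6, Opt8, Opt12

Opt1: dominated by Opt3 (p99 latency 45≤332, memory 119≤147, throughput 4581≥996, avg latency 18≤88).
Opt2: dominated by Opt4 (p99 latency 155≤335, memory 14≤17, throughput 3000≥1645, avg latency 95≤99).
Opt3: not dominated (best p99 latency).
Opt4: not dominated.
Opt5: dominated by Opt3 (p99 latency 45≤571, memory 119≤464, throughput 4581≥3240, avg latency 18≤75).
Opt6: not dominated.
Opt7: dominated by Opt2 (p99 latency 335≤646, memory 17≤76, throughput 1645≥131, avg latency 99≤107).
Opt8: not dominated.
Opt9: dominated by Opt8 (p99 latency 552≤661, memory 54≤118, throughput 4154≥3636, avg latency 50≤122).
Opt10: dominated by Opt3 (p99 latency 45≤265, memory 119≤311, throughput 4581≥2911, avg latency 18≤28).
Opt11: dominated by Opt3 (p99 latency 45≤681, memory 119≤134, throughput 4581≥3757, avg latency 18≤31).
Opt12: not dominated (best memory).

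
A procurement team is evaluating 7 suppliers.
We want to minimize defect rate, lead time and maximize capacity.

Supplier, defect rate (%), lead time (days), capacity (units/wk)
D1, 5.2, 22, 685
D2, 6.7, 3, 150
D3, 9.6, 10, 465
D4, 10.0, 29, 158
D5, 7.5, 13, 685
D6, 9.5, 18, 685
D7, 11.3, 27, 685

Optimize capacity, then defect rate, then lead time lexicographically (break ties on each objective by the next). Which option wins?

D1

First maximize capacity: best is 685, kept {D1, D5, D6, D7}.
Then minimize defect rate: best is 5.2, kept {D1}.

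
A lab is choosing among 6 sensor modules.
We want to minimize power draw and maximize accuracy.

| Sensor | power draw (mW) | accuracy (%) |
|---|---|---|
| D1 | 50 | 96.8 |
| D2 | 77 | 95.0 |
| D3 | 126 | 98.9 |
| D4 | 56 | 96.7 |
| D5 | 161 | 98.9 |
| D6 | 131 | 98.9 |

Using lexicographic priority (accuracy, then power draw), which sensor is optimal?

First maximize accuracy: best is 98.9, kept {D3, D5, D6}.
Then minimize power draw: best is 126, kept {D3}.

D3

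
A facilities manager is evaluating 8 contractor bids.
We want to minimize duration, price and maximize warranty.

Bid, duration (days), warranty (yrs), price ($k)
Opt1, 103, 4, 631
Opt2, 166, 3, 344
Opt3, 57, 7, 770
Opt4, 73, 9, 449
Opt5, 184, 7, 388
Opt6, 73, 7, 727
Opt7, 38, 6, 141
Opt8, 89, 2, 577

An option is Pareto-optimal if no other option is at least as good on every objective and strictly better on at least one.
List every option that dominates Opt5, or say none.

Opt1: worse on warranty (4 vs 7).
Opt2: worse on warranty (3 vs 7).
Opt3: worse on price (770 vs 388).
Opt4: worse on price (449 vs 388).
Opt6: worse on price (727 vs 388).
Opt7: worse on warranty (6 vs 7).
Opt8: worse on warranty (2 vs 7).
No option dominates Opt5.

none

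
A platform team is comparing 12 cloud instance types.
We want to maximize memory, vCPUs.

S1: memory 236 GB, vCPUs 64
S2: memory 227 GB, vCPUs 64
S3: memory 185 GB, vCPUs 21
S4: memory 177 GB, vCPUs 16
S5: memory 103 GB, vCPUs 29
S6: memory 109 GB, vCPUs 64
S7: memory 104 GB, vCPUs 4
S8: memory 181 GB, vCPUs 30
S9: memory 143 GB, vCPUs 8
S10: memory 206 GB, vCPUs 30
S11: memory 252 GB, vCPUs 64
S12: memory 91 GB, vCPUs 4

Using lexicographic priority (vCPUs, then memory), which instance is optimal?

S11

First maximize vCPUs: best is 64, kept {S1, S2, S6, S11}.
Then maximize memory: best is 252, kept {S11}.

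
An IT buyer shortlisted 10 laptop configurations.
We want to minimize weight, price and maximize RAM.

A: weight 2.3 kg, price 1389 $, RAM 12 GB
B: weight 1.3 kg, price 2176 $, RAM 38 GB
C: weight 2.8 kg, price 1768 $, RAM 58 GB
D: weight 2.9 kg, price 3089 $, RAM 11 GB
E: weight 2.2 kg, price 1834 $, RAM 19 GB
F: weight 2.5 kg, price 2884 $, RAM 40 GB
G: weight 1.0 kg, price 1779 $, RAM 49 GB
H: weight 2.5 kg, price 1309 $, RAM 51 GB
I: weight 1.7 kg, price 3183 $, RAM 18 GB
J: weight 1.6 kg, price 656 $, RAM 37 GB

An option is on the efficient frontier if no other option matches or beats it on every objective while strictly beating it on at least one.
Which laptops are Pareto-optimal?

A: dominated by J (weight 1.6≤2.3, price 656≤1389, RAM 37≥12).
B: dominated by G (weight 1.0≤1.3, price 1779≤2176, RAM 49≥38).
C: not dominated (best RAM).
D: dominated by A (weight 2.3≤2.9, price 1389≤3089, RAM 12≥11).
E: dominated by G (weight 1.0≤2.2, price 1779≤1834, RAM 49≥19).
F: dominated by G (weight 1.0≤2.5, price 1779≤2884, RAM 49≥40).
G: not dominated (best weight).
H: not dominated.
I: dominated by B (weight 1.3≤1.7, price 2176≤3183, RAM 38≥18).
J: not dominated (best price).

C, G, H, J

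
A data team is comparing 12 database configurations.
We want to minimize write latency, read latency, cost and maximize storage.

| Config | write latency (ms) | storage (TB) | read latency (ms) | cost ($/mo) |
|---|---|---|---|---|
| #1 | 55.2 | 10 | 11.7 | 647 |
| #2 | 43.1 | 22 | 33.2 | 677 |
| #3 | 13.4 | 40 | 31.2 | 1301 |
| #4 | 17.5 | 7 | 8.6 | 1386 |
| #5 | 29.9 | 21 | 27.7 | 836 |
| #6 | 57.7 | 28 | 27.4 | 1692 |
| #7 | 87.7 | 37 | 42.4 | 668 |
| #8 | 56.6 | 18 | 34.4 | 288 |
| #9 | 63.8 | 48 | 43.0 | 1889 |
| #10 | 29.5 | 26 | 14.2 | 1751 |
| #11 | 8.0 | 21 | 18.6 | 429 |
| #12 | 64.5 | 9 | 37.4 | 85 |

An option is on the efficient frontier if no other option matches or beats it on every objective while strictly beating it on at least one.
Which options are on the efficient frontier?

#1: not dominated.
#2: not dominated.
#3: not dominated.
#4: not dominated (best read latency).
#5: dominated by #11 (write latency 8.0≤29.9, storage 21≥21, read latency 18.6≤27.7, cost 429≤836).
#6: not dominated.
#7: not dominated.
#8: not dominated.
#9: not dominated (best storage).
#10: not dominated.
#11: not dominated (best write latency).
#12: not dominated (best cost).

#1, #2, #3, #4, #6, #7, #8, #9, #10, #11, #12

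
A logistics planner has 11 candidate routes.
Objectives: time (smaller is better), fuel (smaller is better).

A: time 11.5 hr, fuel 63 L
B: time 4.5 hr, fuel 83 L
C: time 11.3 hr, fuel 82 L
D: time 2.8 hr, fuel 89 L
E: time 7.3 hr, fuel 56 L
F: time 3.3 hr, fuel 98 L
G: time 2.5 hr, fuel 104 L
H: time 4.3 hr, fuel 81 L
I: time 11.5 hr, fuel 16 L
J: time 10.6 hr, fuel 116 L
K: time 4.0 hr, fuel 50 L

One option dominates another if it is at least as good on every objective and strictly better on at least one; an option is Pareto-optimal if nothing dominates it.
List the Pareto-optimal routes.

D, G, I, K

A: dominated by E (time 7.3≤11.5, fuel 56≤63).
B: dominated by H (time 4.3≤4.5, fuel 81≤83).
C: dominated by E (time 7.3≤11.3, fuel 56≤82).
D: not dominated.
E: dominated by K (time 4.0≤7.3, fuel 50≤56).
F: dominated by D (time 2.8≤3.3, fuel 89≤98).
G: not dominated (best time).
H: dominated by K (time 4.0≤4.3, fuel 50≤81).
I: not dominated (best fuel).
J: dominated by B (time 4.5≤10.6, fuel 83≤116).
K: not dominated.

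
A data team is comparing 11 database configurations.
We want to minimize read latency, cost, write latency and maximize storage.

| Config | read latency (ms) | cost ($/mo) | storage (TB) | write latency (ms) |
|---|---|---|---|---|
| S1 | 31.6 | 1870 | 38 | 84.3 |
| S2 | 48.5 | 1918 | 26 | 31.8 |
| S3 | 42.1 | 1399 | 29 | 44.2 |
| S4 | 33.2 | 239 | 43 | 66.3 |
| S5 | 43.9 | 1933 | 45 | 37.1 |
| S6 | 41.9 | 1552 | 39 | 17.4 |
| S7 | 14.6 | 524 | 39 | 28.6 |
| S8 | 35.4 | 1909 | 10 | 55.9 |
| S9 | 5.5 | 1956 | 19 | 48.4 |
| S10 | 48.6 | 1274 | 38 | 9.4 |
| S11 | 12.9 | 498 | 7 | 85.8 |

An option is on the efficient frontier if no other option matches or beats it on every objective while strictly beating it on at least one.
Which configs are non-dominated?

S4, S5, S6, S7, S9, S10, S11

S1: dominated by S7 (read latency 14.6≤31.6, cost 524≤1870, storage 39≥38, write latency 28.6≤84.3).
S2: dominated by S6 (read latency 41.9≤48.5, cost 1552≤1918, storage 39≥26, write latency 17.4≤31.8).
S3: dominated by S7 (read latency 14.6≤42.1, cost 524≤1399, storage 39≥29, write latency 28.6≤44.2).
S4: not dominated (best cost).
S5: not dominated (best storage).
S6: not dominated.
S7: not dominated.
S8: dominated by S7 (read latency 14.6≤35.4, cost 524≤1909, storage 39≥10, write latency 28.6≤55.9).
S9: not dominated (best read latency).
S10: not dominated (best write latency).
S11: not dominated.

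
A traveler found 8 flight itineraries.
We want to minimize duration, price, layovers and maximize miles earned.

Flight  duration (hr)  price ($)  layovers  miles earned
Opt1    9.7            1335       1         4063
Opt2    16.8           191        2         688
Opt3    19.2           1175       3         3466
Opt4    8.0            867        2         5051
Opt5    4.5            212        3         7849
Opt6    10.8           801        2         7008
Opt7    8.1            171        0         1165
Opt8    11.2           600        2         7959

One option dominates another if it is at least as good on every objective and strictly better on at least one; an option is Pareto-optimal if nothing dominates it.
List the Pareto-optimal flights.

Opt1, Opt4, Opt5, Opt6, Opt7, Opt8

Opt1: not dominated.
Opt2: dominated by Opt7 (duration 8.1≤16.8, price 171≤191, layovers 0≤2, miles earned 1165≥688).
Opt3: dominated by Opt4 (duration 8.0≤19.2, price 867≤1175, layovers 2≤3, miles earned 5051≥3466).
Opt4: not dominated.
Opt5: not dominated (best duration).
Opt6: not dominated.
Opt7: not dominated (best price).
Opt8: not dominated (best miles earned).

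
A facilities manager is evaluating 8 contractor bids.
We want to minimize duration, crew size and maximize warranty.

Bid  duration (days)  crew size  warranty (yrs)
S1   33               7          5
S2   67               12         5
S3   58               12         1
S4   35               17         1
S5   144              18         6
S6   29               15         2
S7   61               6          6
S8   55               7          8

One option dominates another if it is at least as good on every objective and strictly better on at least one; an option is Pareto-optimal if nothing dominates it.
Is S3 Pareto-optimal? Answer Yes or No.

No

S1 vs S3: duration 33≤58, crew size 7≤12, warranty 5≥1 — S1 is at least as good on every objective and strictly better on at least one, so S1 dominates S3.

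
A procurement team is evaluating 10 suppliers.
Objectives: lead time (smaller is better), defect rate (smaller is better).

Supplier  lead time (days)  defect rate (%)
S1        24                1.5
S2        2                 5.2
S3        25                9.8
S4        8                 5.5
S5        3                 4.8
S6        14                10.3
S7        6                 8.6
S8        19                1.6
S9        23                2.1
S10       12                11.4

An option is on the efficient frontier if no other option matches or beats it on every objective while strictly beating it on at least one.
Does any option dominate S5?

S1: worse on lead time (24 vs 3).
S2: worse on defect rate (5.2 vs 4.8).
S3: worse on lead time (25 vs 3).
S4: worse on lead time (8 vs 3).
S6: worse on lead time (14 vs 3).
S7: worse on lead time (6 vs 3).
S8: worse on lead time (19 vs 3).
S9: worse on lead time (23 vs 3).
S10: worse on lead time (12 vs 3).
No option is at least as good as S5 on every objective and strictly better on one.

No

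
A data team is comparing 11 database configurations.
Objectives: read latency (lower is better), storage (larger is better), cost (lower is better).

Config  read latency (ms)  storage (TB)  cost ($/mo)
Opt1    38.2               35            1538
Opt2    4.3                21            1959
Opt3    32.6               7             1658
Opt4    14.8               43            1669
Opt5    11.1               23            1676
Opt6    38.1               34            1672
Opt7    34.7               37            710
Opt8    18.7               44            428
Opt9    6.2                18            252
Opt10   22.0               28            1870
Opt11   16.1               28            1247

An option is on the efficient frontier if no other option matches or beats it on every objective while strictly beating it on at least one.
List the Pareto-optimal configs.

Opt1: dominated by Opt7 (read latency 34.7≤38.2, storage 37≥35, cost 710≤1538).
Opt2: not dominated (best read latency).
Opt3: dominated by Opt8 (read latency 18.7≤32.6, storage 44≥7, cost 428≤1658).
Opt4: not dominated.
Opt5: not dominated.
Opt6: dominated by Opt4 (read latency 14.8≤38.1, storage 43≥34, cost 1669≤1672).
Opt7: dominated by Opt8 (read latency 18.7≤34.7, storage 44≥37, cost 428≤710).
Opt8: not dominated (best storage).
Opt9: not dominated (best cost).
Opt10: dominated by Opt4 (read latency 14.8≤22.0, storage 43≥28, cost 1669≤1870).
Opt11: not dominated.

Opt2, Opt4, Opt5, Opt8, Opt9, Opt11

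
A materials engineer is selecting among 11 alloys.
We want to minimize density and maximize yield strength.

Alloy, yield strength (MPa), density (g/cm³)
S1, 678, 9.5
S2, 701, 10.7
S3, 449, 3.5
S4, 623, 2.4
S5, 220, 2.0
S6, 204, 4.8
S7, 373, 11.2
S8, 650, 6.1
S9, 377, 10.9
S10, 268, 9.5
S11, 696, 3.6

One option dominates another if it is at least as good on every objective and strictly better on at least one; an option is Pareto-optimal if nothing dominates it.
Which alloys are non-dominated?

S2, S4, S5, S11

S1: dominated by S11 (yield strength 696≥678, density 3.6≤9.5).
S2: not dominated (best yield strength).
S3: dominated by S4 (yield strength 623≥449, density 2.4≤3.5).
S4: not dominated.
S5: not dominated (best density).
S6: dominated by S3 (yield strength 449≥204, density 3.5≤4.8).
S7: dominated by S1 (yield strength 678≥373, density 9.5≤11.2).
S8: dominated by S11 (yield strength 696≥650, density 3.6≤6.1).
S9: dominated by S1 (yield strength 678≥377, density 9.5≤10.9).
S10: dominated by S1 (yield strength 678≥268, density 9.5≤9.5).
S11: not dominated.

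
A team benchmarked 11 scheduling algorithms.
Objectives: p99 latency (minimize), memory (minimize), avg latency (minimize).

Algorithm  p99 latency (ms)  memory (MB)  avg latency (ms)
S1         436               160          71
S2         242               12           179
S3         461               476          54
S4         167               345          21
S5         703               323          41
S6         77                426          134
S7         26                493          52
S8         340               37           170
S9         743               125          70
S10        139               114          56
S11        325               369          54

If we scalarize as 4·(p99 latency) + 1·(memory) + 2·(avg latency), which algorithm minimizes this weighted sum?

S1: 4·436 + 1·160 + 2·71 = 2046
S2: 4·242 + 1·12 + 2·179 = 1338
S3: 4·461 + 1·476 + 2·54 = 2428
S4: 4·167 + 1·345 + 2·21 = 1055
S5: 4·703 + 1·323 + 2·41 = 3217
S6: 4·77 + 1·426 + 2·134 = 1002
S7: 4·26 + 1·493 + 2·52 = 701
S8: 4·340 + 1·37 + 2·170 = 1737
S9: 4·743 + 1·125 + 2·70 = 3237
S10: 4·139 + 1·114 + 2·56 = 782
S11: 4·325 + 1·369 + 2·54 = 1777
Lowest: S7 at 701.

S7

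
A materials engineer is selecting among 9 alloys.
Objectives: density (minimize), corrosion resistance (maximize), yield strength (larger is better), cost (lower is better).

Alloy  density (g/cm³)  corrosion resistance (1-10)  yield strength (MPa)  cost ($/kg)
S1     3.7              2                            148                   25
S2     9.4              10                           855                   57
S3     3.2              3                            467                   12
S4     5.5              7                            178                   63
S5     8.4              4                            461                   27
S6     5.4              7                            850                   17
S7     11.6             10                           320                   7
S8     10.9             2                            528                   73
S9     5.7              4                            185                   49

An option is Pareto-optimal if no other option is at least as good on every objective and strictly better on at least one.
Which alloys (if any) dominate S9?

S6: density 5.4≤5.7, corrosion resistance 7≥4, yield strength 850≥185, cost 17≤49 — dominates S9.
Others (S1, S2, S3, S4, S5, S7, S8) are each worse than S9 on at least one objective.

S6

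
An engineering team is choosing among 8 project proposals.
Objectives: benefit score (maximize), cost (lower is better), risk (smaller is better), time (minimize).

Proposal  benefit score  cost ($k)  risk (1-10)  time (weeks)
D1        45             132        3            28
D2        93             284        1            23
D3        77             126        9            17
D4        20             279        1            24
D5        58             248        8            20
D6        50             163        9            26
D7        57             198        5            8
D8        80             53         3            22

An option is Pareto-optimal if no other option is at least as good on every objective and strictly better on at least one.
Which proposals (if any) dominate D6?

D3, D8

D3: benefit score 77≥50, cost 126≤163, risk 9≤9, time 17≤26 — dominates D6.
D8: benefit score 80≥50, cost 53≤163, risk 3≤9, time 22≤26 — dominates D6.
Others (D1, D2, D4, D5, D7) are each worse than D6 on at least one objective.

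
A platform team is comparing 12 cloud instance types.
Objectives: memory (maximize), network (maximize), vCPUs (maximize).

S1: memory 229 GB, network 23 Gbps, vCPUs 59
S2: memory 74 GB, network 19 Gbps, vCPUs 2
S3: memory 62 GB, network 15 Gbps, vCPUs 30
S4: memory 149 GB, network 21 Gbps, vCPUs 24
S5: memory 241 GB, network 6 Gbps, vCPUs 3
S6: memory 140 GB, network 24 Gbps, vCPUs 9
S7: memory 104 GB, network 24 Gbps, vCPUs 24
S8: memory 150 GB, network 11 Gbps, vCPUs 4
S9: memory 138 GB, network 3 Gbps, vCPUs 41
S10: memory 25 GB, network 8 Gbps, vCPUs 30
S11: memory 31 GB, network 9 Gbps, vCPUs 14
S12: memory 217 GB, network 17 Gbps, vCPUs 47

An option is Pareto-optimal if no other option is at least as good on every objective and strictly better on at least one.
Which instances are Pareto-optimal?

S1: not dominated (best vCPUs).
S2: dominated by S1 (memory 229≥74, network 23≥19, vCPUs 59≥2).
S3: dominated by S1 (memory 229≥62, network 23≥15, vCPUs 59≥30).
S4: dominated by S1 (memory 229≥149, network 23≥21, vCPUs 59≥24).
S5: not dominated (best memory).
S6: not dominated.
S7: not dominated.
S8: dominated by S1 (memory 229≥150, network 23≥11, vCPUs 59≥4).
S9: dominated by S1 (memory 229≥138, network 23≥3, vCPUs 59≥41).
S10: dominated by S1 (memory 229≥25, network 23≥8, vCPUs 59≥30).
S11: dominated by S1 (memory 229≥31, network 23≥9, vCPUs 59≥14).
S12: dominated by S1 (memory 229≥217, network 23≥17, vCPUs 59≥47).

S1, S5, S6, S7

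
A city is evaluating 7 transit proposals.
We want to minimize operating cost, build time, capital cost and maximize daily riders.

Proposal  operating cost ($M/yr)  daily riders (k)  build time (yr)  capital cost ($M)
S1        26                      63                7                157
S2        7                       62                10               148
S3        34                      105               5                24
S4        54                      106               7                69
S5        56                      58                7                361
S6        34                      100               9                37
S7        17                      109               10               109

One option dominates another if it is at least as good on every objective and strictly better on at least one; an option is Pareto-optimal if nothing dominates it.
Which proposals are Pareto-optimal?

S1: not dominated.
S2: not dominated (best operating cost).
S3: not dominated (best build time).
S4: not dominated.
S5: dominated by S1 (operating cost 26≤56, daily riders 63≥58, build time 7≤7, capital cost 157≤361).
S6: dominated by S3 (operating cost 34≤34, daily riders 105≥100, build time 5≤9, capital cost 24≤37).
S7: not dominated (best daily riders).

S1, S2, S3, S4, S7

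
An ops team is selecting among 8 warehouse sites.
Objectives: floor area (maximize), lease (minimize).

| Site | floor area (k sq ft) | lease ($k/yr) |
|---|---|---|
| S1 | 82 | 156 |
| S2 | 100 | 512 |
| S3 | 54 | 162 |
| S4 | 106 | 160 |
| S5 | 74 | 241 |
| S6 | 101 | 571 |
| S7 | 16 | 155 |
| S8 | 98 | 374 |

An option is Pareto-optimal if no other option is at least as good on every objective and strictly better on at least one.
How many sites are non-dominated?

3

S1: not dominated.
S2: dominated by S4 (floor area 106≥100, lease 160≤512).
S3: dominated by S1 (floor area 82≥54, lease 156≤162).
S4: not dominated (best floor area).
S5: dominated by S1 (floor area 82≥74, lease 156≤241).
S6: dominated by S4 (floor area 106≥101, lease 160≤571).
S7: not dominated (best lease).
S8: dominated by S4 (floor area 106≥98, lease 160≤374).
Pareto-optimal: S1, S4, S7 → 3.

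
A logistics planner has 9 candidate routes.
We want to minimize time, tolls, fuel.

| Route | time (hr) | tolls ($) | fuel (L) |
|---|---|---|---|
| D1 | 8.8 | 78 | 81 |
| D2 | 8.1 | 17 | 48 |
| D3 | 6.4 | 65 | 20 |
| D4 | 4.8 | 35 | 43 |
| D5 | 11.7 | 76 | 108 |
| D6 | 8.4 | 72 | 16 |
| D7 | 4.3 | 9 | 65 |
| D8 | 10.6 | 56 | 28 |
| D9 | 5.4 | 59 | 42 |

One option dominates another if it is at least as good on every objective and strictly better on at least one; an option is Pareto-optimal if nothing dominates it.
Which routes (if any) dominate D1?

D2: time 8.1≤8.8, tolls 17≤78, fuel 48≤81 — dominates D1.
D3: time 6.4≤8.8, tolls 65≤78, fuel 20≤81 — dominates D1.
D4: time 4.8≤8.8, tolls 35≤78, fuel 43≤81 — dominates D1.
D6: time 8.4≤8.8, tolls 72≤78, fuel 16≤81 — dominates D1.
D7: time 4.3≤8.8, tolls 9≤78, fuel 65≤81 — dominates D1.
D9: time 5.4≤8.8, tolls 59≤78, fuel 42≤81 — dominates D1.
Others (D5, D8) are each worse than D1 on at least one objective.

D2, D3, D4, D6, D7, D9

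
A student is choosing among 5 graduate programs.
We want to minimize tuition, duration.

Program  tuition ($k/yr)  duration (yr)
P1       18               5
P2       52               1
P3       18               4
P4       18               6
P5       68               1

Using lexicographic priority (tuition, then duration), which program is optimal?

P3

First minimize tuition: best is 18, kept {P1, P3, P4}.
Then minimize duration: best is 4, kept {P3}.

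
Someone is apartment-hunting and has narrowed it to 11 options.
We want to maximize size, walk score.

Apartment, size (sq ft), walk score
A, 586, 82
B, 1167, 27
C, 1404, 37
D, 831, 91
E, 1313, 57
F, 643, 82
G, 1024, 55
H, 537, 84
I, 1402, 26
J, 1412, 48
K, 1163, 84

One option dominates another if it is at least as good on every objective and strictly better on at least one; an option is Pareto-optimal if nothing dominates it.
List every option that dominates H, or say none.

D, K

D: size 831≥537, walk score 91≥84 — dominates H.
K: size 1163≥537, walk score 84≥84 — dominates H.
Others (A, B, C, E, F, G, I, J) are each worse than H on at least one objective.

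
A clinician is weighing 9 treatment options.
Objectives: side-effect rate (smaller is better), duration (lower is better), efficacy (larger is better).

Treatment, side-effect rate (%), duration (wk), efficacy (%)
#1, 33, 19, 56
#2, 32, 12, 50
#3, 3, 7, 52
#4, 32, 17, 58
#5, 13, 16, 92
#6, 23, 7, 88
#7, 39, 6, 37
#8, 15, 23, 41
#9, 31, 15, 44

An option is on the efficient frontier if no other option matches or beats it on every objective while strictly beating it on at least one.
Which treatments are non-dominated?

#3, #5, #6, #7

#1: dominated by #4 (side-effect rate 32≤33, duration 17≤19, efficacy 58≥56).
#2: dominated by #3 (side-effect rate 3≤32, duration 7≤12, efficacy 52≥50).
#3: not dominated (best side-effect rate).
#4: dominated by #5 (side-effect rate 13≤32, duration 16≤17, efficacy 92≥58).
#5: not dominated (best efficacy).
#6: not dominated.
#7: not dominated (best duration).
#8: dominated by #3 (side-effect rate 3≤15, duration 7≤23, efficacy 52≥41).
#9: dominated by #3 (side-effect rate 3≤31, duration 7≤15, efficacy 52≥44).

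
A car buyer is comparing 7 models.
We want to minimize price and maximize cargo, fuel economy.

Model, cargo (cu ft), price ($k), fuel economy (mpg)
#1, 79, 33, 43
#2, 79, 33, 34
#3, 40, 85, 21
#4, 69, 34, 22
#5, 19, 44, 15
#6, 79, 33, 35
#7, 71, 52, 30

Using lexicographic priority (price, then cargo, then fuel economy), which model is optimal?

First minimize price: best is 33, kept {#1, #2, #6}.
Then maximize cargo: best is 79, kept {#1, #2, #6}.
Then maximize fuel economy: best is 43, kept {#1}.

#1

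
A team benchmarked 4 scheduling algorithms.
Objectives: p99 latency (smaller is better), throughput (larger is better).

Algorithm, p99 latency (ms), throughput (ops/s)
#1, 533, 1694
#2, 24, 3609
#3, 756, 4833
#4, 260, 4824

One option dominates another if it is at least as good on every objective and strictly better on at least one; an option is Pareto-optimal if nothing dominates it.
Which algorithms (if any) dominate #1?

#2, #4

#2: p99 latency 24≤533, throughput 3609≥1694 — dominates #1.
#4: p99 latency 260≤533, throughput 4824≥1694 — dominates #1.
Others (#3) are each worse than #1 on at least one objective.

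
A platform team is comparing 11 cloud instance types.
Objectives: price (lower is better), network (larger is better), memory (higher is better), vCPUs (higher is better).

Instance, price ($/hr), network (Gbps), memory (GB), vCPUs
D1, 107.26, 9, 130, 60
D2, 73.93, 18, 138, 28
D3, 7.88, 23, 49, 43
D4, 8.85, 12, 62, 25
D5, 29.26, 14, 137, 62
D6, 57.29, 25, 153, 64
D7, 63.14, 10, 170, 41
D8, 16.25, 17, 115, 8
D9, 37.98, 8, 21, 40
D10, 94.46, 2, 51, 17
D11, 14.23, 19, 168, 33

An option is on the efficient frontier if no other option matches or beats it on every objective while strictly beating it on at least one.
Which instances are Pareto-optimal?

D3, D4, D5, D6, D7, D11

D1: dominated by D5 (price 29.26≤107.26, network 14≥9, memory 137≥130, vCPUs 62≥60).
D2: dominated by D6 (price 57.29≤73.93, network 25≥18, memory 153≥138, vCPUs 64≥28).
D3: not dominated (best price).
D4: not dominated.
D5: not dominated.
D6: not dominated (best network).
D7: not dominated (best memory).
D8: dominated by D11 (price 14.23≤16.25, network 19≥17, memory 168≥115, vCPUs 33≥8).
D9: dominated by D3 (price 7.88≤37.98, network 23≥8, memory 49≥21, vCPUs 43≥40).
D10: dominated by D2 (price 73.93≤94.46, network 18≥2, memory 138≥51, vCPUs 28≥17).
D11: not dominated.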